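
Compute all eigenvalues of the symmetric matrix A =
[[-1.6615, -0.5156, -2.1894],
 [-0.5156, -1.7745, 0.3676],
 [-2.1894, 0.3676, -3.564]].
sigma(A) ≈ {-5, -2, 0}

A is real symmetric, so its spectrum consists of real eigenvalues. Expanding the characteristic polynomial of the displayed matrix gives
  det(λ I - A) = p(λ) = λ^3 + (7)λ^2 + (10)λ + (0).
Solving p(λ) = 0 yields eigenvalues ≈ -5, -2, 0. (A is shown rounded to 4 decimals, so these recover the underlying integer eigenvalues to within that precision.)
Verification: the trace of A = -7 equals the sum of eigenvalues -7, and det(A) ≈ 0.0001 matches the eigenvalue product 0.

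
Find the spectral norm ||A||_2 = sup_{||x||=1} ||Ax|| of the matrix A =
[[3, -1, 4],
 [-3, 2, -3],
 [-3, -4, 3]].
||A||_2 ≈ 7.2786 (= sqrt(largest eigenvalue of A^T A))

||A||_2 = sigma_max(A) = sqrt(lambda_max(A^T A)). Form the symmetric matrix M = A^T A =
[[27, 3, 12],
 [3, 21, -22],
 [12, -22, 34]].
Its characteristic polynomial (trace, sum of principal 2x2 minors, determinant of M give the coefficients) is
  p(λ) = det(λ I - M) = λ^3 - 82λ^2 + 1562λ - 1296.
No integer candidate from the rational root theorem (±divisors of 1296) is a root, so the roots are irrational. The cubic discriminant is Δ = 1245667952 > 0, so there are three distinct real roots. p(0) = -1296 and p(1) = 185 have opposite signs, so a root lies in (0, 1); Newton's method refines it to λ ≈ 0.8689. p(28) = 104 and p(29) = -571 have opposite signs, so a root lies in (28, 29); Newton's method refines it to λ ≈ 28.1535. p(52) = -1192 and p(53) = 29 have opposite signs, so a root lies in (52, 53); Newton's method refines it to λ ≈ 52.9776. Check (Vieta): the three roots sum to 82, matching tr M = 82.
So the eigenvalues of A^T A are ≈ 0.8689, 28.1535, 52.9776 (all ≥ 0, as they must be for A^T A). The largest is λ_max ≈ 52.9776, hence ||A||_2 = sqrt(λ_max) ≈ 7.2786.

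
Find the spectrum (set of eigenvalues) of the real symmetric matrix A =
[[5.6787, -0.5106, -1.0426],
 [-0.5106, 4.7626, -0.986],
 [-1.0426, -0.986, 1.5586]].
sigma(A) ≈ {1, 5, 6}

A is real symmetric, so its spectrum consists of real eigenvalues. Expanding the characteristic polynomial of the displayed matrix gives
  det(λ I - A) = p(λ) = λ^3 + (-12)λ^2 + (41)λ + (-29.999).
Solving p(λ) = 0 yields eigenvalues ≈ 1, 5, 6. (A is shown rounded to 4 decimals, so these recover the underlying integer eigenvalues to within that precision.)
Verification: the trace of A = 12 equals the sum of eigenvalues 12, and det(A) ≈ 29.9990 matches the eigenvalue product 30.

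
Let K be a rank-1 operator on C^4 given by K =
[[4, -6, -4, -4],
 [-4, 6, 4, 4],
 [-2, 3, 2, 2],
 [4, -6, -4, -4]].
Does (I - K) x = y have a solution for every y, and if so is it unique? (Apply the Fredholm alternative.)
(I - K) is invertible (det(I - K) = -7 ≠ 0), so for every y in C^4 the equation (I - K) x = y has a unique solution.

K has rank 1, so it is an outer product K = u v^T: every row of K is a multiple of one row vector. Reading off the entries, u = (-2, 2, 1, -2) and v = (-2, 3, 2, 2) (row i of K equals u_i·v^T). A rank-one matrix u v^T satisfies K u = u (v·u) and kills the (3)-dimensional subspace v^⊥, so its characteristic polynomial is lambda^3 (lambda - v·u) with v·u = tr K = 8. Hence the eigenvalues of I - K are 1 (multiplicity 3) and 1 - (8) = -7, so det(I - K) = -7. (Direct check: I - K =
[[-3, 6, 4, 4],
 [4, -5, -4, -4],
 [2, -3, -1, -2],
 [-4, 6, 4, 5]]
has determinant -7.) The finite-dimensional Fredholm alternative says: either (I - K) is invertible, or ker(I - K) ≠ {0} and then range(I - K) = ker((I - K)^*)^⊥, with dim ker(I - K) = dim ker((I - K)^*). Since det(I - K) ≠ 0, 1 is not an eigenvalue of K and ker(I - K) = {0}, so we are in the first case: for every y there is a unique x = (I - K)^(-1) y. Explicitly, by the Sherman–Morrison formula, (I - u v^T)^(-1) = I + u v^T/(1 - v·u), i.e. (I - K)^(-1) = I + K/(-7).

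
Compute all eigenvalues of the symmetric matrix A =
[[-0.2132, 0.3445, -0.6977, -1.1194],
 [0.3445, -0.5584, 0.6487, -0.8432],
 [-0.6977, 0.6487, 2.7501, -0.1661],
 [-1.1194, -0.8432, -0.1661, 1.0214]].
sigma(A) ≈ {-1, 2, 3} (-1 with multiplicity 2)

A is real symmetric, so its spectrum consists of real eigenvalues. Expanding the characteristic polynomial of the displayed matrix gives
  det(λ I - A) = p(λ) = λ^4 + (-3)λ^3 + (-3)λ^2 + (7)λ + (6).
Solving p(λ) = 0 yields eigenvalues ≈ -1, -1, 2, 3. (A is shown rounded to 4 decimals, so these recover the underlying integer eigenvalues to within that precision.)
Verification: the trace of A = 3 equals the sum of eigenvalues 3, and det(A) ≈ 5.9996 matches the eigenvalue product 6.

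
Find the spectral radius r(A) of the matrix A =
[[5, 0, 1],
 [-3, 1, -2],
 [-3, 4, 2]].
r(A) ≈ 3.5397

The eigenvalues of A are the roots of its characteristic polynomial. With M = A (coefficients from the trace, the sum of principal 2x2 minors, and det A):
  p(λ) = det(λ I - M) = λ^3 - 8λ^2 + 28λ - 41.
No integer candidate from the rational root theorem (±divisors of 41) is a root, so the roots are irrational. The cubic discriminant is Δ = -1675 < 0, so there is one real root and a complex-conjugate pair. p(3) = -2 and p(4) = 7 have opposite signs, so a root lies in (3, 4); Newton's method refines it to λ ≈ 3.2722. Dividing out (λ - (3.2722)) leaves approximately λ^2 - 4.7278λ + 12.5296. For λ^2 - 4.7278λ + 12.5296 the discriminant is -27.7668. It is negative, so the remaining roots are the complex-conjugate pair λ ≈ 2.3639 ± 2.6347i. Their product equals the constant term, so |λ|^2 ≈ 12.5296 and |λ| ≈ 3.5397.
Thus the eigenvalues (to 4 decimals) are 3.2722 (modulus 3.2722); 2.3639 ± 2.6347i (modulus 3.5397). The spectral radius is the largest modulus: r(A) ≈ 3.5397. (Cross-check: r(A) ≤ ||A||_2 ≈ 7.068; equality holds whenever A is normal, though it can also hold for some non-normal A.)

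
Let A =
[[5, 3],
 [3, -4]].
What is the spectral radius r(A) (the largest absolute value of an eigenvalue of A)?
r(A) = (1 + sqrt(117))/2 ≈ 5.9083

The eigenvalues of A are the roots of its characteristic polynomial. With M = A (coefficients from the trace and determinant):
  p(λ) = det(λ I - M) = λ^2 - λ - 29.
For λ^2 - λ - 29 the discriminant is 117. It is nonnegative but not a perfect square, so the roots are real and irrational: λ = (1 ± sqrt(117))/2 ≈ 5.9083, -4.9083.
Thus the eigenvalues (to 4 decimals) are 5.9083 (modulus 5.9083); -4.9083 (modulus 4.9083). The spectral radius is the largest modulus: r(A) = (1 + sqrt(117))/2 ≈ 5.9083. (Cross-check: r(A) ≤ ||A||_2 ≈ 5.9083; equality holds whenever A is normal, though it can also hold for some non-normal A.)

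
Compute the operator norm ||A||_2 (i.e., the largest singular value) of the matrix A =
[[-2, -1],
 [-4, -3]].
||A||_2 = sqrt((30 + sqrt(884))/2) ≈ 5.465 (= sqrt(largest eigenvalue of A^T A))

||A||_2 = sigma_max(A) = sqrt(lambda_max(A^T A)). Form the symmetric matrix M = A^T A =
[[20, 14],
 [14, 10]].
Its characteristic polynomial (trace, determinant of M give the coefficients) is
  p(λ) = det(λ I - M) = λ^2 - 30λ + 4.
For λ^2 - 30λ + 4 the discriminant is 884. It is nonnegative but not a perfect square, so the roots are real and irrational: λ = (30 ± sqrt(884))/2 ≈ 29.8661, 0.1339.
So the eigenvalues of A^T A are ≈ 0.1339, 29.8661 (all ≥ 0, as they must be for A^T A). The largest is λ_max = (30 + sqrt(884))/2 ≈ 29.8661, hence ||A||_2 = sqrt(λ_max) = sqrt((30 + sqrt(884))/2) ≈ 5.465.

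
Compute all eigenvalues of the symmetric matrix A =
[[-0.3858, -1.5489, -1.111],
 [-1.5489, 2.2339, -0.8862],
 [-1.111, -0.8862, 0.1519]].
sigma(A) ≈ {-2, 1, 3}

A is real symmetric, so its spectrum consists of real eigenvalues. Expanding the characteristic polynomial of the displayed matrix gives
  det(λ I - A) = p(λ) = λ^3 + (-2)λ^2 + (-5)λ + (6).
Solving p(λ) = 0 yields eigenvalues ≈ -2, 1, 3. (A is shown rounded to 4 decimals, so these recover the underlying integer eigenvalues to within that precision.)
Verification: the trace of A = 2 equals the sum of eigenvalues 2, and det(A) ≈ -5.9997 matches the eigenvalue product -6.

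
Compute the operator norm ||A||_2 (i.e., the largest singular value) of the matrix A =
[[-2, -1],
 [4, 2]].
||A||_2 = 5 (= sqrt(largest eigenvalue of A^T A))

||A||_2 = sigma_max(A) = sqrt(lambda_max(A^T A)). Form the symmetric matrix M = A^T A =
[[20, 10],
 [10, 5]].
Its characteristic polynomial (trace, determinant of M give the coefficients) is
  p(λ) = det(λ I - M) = λ^2 - 25λ.
For λ^2 - 25λ the discriminant is 625. It is a perfect square (25^2), so the roots are rational: λ = (25 ± 25)/2 = 25, 0.
So the eigenvalues of A^T A are ≈ 0, 25 (all ≥ 0, as they must be for A^T A). The largest is λ_max = 25, hence ||A||_2 = sqrt(λ_max) = 5.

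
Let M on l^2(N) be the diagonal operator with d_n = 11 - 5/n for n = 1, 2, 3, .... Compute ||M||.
||M|| = 11

For a diagonal operator on l^2 with entries d_n, ||M|| = sup_n |d_n|. Here d_1 = 6, d_2 = 17/2, ..., and d_n = 11 - 5/n increases monotonically toward 11. All terms lie in [6, 11), so |d_n| = d_n and the supremum is the limit 11, which is not attained by any individual d_n. Hence ||M|| = 11.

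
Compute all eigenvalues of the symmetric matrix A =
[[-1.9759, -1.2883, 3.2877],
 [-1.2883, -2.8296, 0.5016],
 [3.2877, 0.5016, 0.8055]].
sigma(A) ≈ {-5, -2, 3}

A is real symmetric, so its spectrum consists of real eigenvalues. Expanding the characteristic polynomial of the displayed matrix gives
  det(λ I - A) = p(λ) = λ^3 + (4)λ^2 + (-11)λ + (-30).
Solving p(λ) = 0 yields eigenvalues ≈ -5, -2, 3. (A is shown rounded to 4 decimals, so these recover the underlying integer eigenvalues to within that precision.)
Verification: the trace of A = -4 equals the sum of eigenvalues -4, and det(A) ≈ 29.9998 matches the eigenvalue product 30.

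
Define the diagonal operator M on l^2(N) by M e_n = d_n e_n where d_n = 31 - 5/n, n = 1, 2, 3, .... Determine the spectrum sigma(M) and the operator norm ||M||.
sigma(M) = {31 - 5/n : n ≥ 1} ∪ {31}; ||M|| = 31

A bounded diagonal operator on l^2 with diagonal entries d_n has spectrum equal to the closure of {d_n : n ≥ 1}: every d_n is an eigenvalue (with eigenvector e_n), so {d_n} ⊂ sigma(M); the spectrum is closed, so its closure is too; and for lambda not in the closure, (M - lambda I) has bounded inverse (the diagonal entries 1/(d_n - lambda) are bounded). For our sequence d_n = 31 - 5/n, n = 1, 2, 3, ...:
  - {d_n} = {31 - 5/n : n ≥ 1}; the only limit point is 31
  - closure = {31 - 5/n : n ≥ 1} ∪ {31}
For the norm: a diagonal operator has ||M|| = sup_n |d_n|. Here d_n = 31 - 5/n increases monotonically from d_1 = 26 toward 31, with all terms in [26, 31); so sup_n |d_n| = 31 (the supremum is the limit, not attained). So ||M|| = 31.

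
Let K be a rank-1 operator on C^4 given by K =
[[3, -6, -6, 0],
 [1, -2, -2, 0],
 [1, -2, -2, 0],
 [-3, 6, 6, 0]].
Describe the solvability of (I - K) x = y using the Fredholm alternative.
(I - K) is invertible (det(I - K) = 2 ≠ 0), so for every y in C^4 the equation (I - K) x = y has a unique solution.

K has rank 1, so it is an outer product K = u v^T: every row of K is a multiple of one row vector. Reading off the entries, u = (3, 1, 1, -3) and v = (1, -2, -2, 0) (row i of K equals u_i·v^T). A rank-one matrix u v^T satisfies K u = u (v·u) and kills the (3)-dimensional subspace v^⊥, so its characteristic polynomial is lambda^3 (lambda - v·u) with v·u = tr K = -1. Hence the eigenvalues of I - K are 1 (multiplicity 3) and 1 - (-1) = 2, so det(I - K) = 2. (Direct check: I - K =
[[-2, 6, 6, 0],
 [-1, 3, 2, 0],
 [-1, 2, 3, 0],
 [3, -6, -6, 1]]
has determinant 2.) The finite-dimensional Fredholm alternative says: either (I - K) is invertible, or ker(I - K) ≠ {0} and then range(I - K) = ker((I - K)^*)^⊥, with dim ker(I - K) = dim ker((I - K)^*). Since det(I - K) ≠ 0, 1 is not an eigenvalue of K and ker(I - K) = {0}, so we are in the first case: for every y there is a unique x = (I - K)^(-1) y. Explicitly, by the Sherman–Morrison formula, (I - u v^T)^(-1) = I + u v^T/(1 - v·u), i.e. (I - K)^(-1) = I + K/(2).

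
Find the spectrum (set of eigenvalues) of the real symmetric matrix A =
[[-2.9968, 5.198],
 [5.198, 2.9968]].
sigma(A) ≈ {-6, 6}

A is real symmetric, so its spectrum consists of real eigenvalues. Expanding the characteristic polynomial of the displayed matrix gives
  det(λ I - A) = p(λ) = λ^2 + (0)λ + (-36).
Solving p(λ) = 0 yields eigenvalues ≈ -6, 6. (A is shown rounded to 4 decimals, so these recover the underlying integer eigenvalues to within that precision.)
Verification: the trace of A = 0 equals the sum of eigenvalues 0, and det(A) ≈ -36.0000 matches the eigenvalue product -36.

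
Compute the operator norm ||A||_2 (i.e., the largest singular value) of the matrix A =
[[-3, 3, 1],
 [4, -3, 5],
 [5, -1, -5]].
||A||_2 ≈ 8.1059 (= sqrt(largest eigenvalue of A^T A))

||A||_2 = sigma_max(A) = sqrt(lambda_max(A^T A)). Form the symmetric matrix M = A^T A =
[[50, -26, -8],
 [-26, 19, -7],
 [-8, -7, 51]].
Its characteristic polynomial (trace, sum of principal 2x2 minors, determinant of M give the coefficients) is
  p(λ) = det(λ I - M) = λ^3 - 120λ^2 + 3680λ - 7396.
No integer candidate from the rational root theorem (±divisors of 7396) is a root, so the roots are irrational. The cubic discriminant is Δ = 1857682768 > 0, so there are three distinct real roots. p(2) = -508 and p(3) = 2591 have opposite signs, so a root lies in (2, 3); Newton's method refines it to λ ≈ 2.1591. p(52) = 92 and p(53) = -559 have opposite signs, so a root lies in (52, 53); Newton's method refines it to λ ≈ 52.1347. p(65) = -571 and p(66) = 260 have opposite signs, so a root lies in (65, 66); Newton's method refines it to λ ≈ 65.7063. Check (Vieta): the three roots sum to 120, matching tr M = 120.
So the eigenvalues of A^T A are ≈ 2.1591, 52.1347, 65.7063 (all ≥ 0, as they must be for A^T A). The largest is λ_max ≈ 65.7063, hence ||A||_2 = sqrt(λ_max) ≈ 8.1059.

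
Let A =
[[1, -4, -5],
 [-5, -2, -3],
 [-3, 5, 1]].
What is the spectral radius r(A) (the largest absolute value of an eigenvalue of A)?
r(A) ≈ 6.3704

The eigenvalues of A are the roots of its characteristic polynomial. With M = A (coefficients from the trace, the sum of principal 2x2 minors, and det A):
  p(λ) = det(λ I - M) = λ^3 - 23λ - 112.
No integer candidate from the rational root theorem (±divisors of 112) is a root, so the roots are irrational. The cubic discriminant is Δ = -290020 < 0, so there is one real root and a complex-conjugate pair. p(6) = -34 and p(7) = 70 have opposite signs, so a root lies in (6, 7); Newton's method refines it to λ ≈ 6.3704. Dividing out (λ - (6.3704)) leaves approximately λ^2 + 6.3704λ + 17.5814. For λ^2 + 6.3704λ + 17.5814 the discriminant is -29.7443. It is negative, so the remaining roots are the complex-conjugate pair λ ≈ -3.1852 ± 2.7269i. Their product equals the constant term, so |λ|^2 ≈ 17.5814 and |λ| ≈ 4.193.
Thus the eigenvalues (to 4 decimals) are 6.3704 (modulus 6.3704); -3.1852 ± 2.7269i (modulus 4.193). The spectral radius is the largest modulus: r(A) ≈ 6.3704. (Cross-check: r(A) ≤ ||A||_2 ≈ 8.459; equality holds whenever A is normal, though it can also hold for some non-normal A.)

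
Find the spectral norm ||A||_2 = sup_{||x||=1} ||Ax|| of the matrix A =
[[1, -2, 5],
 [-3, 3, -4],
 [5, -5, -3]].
||A||_2 ≈ 8.6169 (= sqrt(largest eigenvalue of A^T A))

||A||_2 = sigma_max(A) = sqrt(lambda_max(A^T A)). Form the symmetric matrix M = A^T A =
[[35, -36, 2],
 [-36, 38, -7],
 [2, -7, 50]].
Its characteristic polynomial (trace, sum of principal 2x2 minors, determinant of M give the coefficients) is
  p(λ) = det(λ I - M) = λ^3 - 123λ^2 + 3631λ - 841.
No integer candidate from the rational root theorem (±divisors of 841) is a root, so the roots are irrational. The cubic discriminant is Δ = 8458191824 > 0, so there are three distinct real roots. p(0) = -841 and p(1) = 2668 have opposite signs, so a root lies in (0, 1); Newton's method refines it to λ ≈ 0.2335. p(48) = 647 and p(49) = -596 have opposite signs, so a root lies in (48, 49); Newton's method refines it to λ ≈ 48.516. p(74) = -471 and p(75) = 1484 have opposite signs, so a root lies in (74, 75); Newton's method refines it to λ ≈ 74.2505. Check (Vieta): the three roots sum to 123, matching tr M = 123.
So the eigenvalues of A^T A are ≈ 0.2335, 48.516, 74.2505 (all ≥ 0, as they must be for A^T A). The largest is λ_max ≈ 74.2505, hence ||A||_2 = sqrt(λ_max) ≈ 8.6169.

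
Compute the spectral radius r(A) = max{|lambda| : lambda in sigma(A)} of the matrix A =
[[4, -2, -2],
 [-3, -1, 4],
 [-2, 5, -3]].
r(A) = sqrt(172)/2 ≈ 6.5574

The eigenvalues of A are the roots of its characteristic polynomial. With M = A (coefficients from the trace, the sum of principal 2x2 minors, and det A):
  p(λ) = det(λ I - M) = λ^3 - 43λ.
The constant term is 0, so λ = 0 is a root. Dividing out λ leaves p(λ) = λ(λ^2 - 43). For λ^2 - 43 the discriminant is 172. It is nonnegative but not a perfect square, so the roots are real and irrational: λ = ± sqrt(172)/2 ≈ 6.5574, -6.5574.
Thus the eigenvalues (to 4 decimals) are 6.5574 (modulus 6.5574); -6.5574 (modulus 6.5574); 0 (modulus 0). The spectral radius is the largest modulus: r(A) = sqrt(172)/2 ≈ 6.5574. (Cross-check: r(A) ≤ ||A||_2 ≈ 6.7082; equality holds whenever A is normal, though it can also hold for some non-normal A.)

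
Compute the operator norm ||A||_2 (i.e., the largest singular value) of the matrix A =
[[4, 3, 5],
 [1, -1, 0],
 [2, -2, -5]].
||A||_2 ≈ 8.1274 (= sqrt(largest eigenvalue of A^T A))

||A||_2 = sigma_max(A) = sqrt(lambda_max(A^T A)). Form the symmetric matrix M = A^T A =
[[21, 7, 10],
 [7, 14, 25],
 [10, 25, 50]].
Its characteristic polynomial (trace, sum of principal 2x2 minors, determinant of M give the coefficients) is
  p(λ) = det(λ I - M) = λ^3 - 85λ^2 + 1270λ - 1225.
No integer candidate from the rational root theorem (±divisors of 1225) is a root, so the roots are irrational. The cubic discriminant is Δ = 2790238625 > 0, so there are three distinct real roots. p(1) = -39 and p(2) = 983 have opposite signs, so a root lies in (1, 2); Newton's method refines it to λ ≈ 1.0355. p(17) = 713 and p(18) = -73 have opposite signs, so a root lies in (17, 18); Newton's method refines it to λ ≈ 17.9105. p(66) = -169 and p(67) = 3063 have opposite signs, so a root lies in (66, 67); Newton's method refines it to λ ≈ 66.0541. Check (Vieta): the three roots sum to 85, matching tr M = 85.
So the eigenvalues of A^T A are ≈ 1.0355, 17.9105, 66.0541 (all ≥ 0, as they must be for A^T A). The largest is λ_max ≈ 66.0541, hence ||A||_2 = sqrt(λ_max) ≈ 8.1274.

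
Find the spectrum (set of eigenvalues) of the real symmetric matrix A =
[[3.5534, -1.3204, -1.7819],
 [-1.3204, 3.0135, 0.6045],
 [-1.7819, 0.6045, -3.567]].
sigma(A) ≈ {-4, 2, 5}

A is real symmetric, so its spectrum consists of real eigenvalues. Expanding the characteristic polynomial of the displayed matrix gives
  det(λ I - A) = p(λ) = λ^3 + (-3)λ^2 + (-18)λ + (40).
Solving p(λ) = 0 yields eigenvalues ≈ -4, 2, 5. (A is shown rounded to 4 decimals, so these recover the underlying integer eigenvalues to within that precision.)
Verification: the trace of A = 3 equals the sum of eigenvalues 3, and det(A) ≈ -39.9994 matches the eigenvalue product -40.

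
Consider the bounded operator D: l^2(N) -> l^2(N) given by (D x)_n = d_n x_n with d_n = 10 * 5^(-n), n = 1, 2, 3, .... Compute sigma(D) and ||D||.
sigma(D) = {10 * 5^(-n) : n ≥ 1} ∪ {0}; ||D|| = 2

A bounded diagonal operator on l^2 with diagonal entries d_n has spectrum equal to the closure of {d_n : n ≥ 1}: every d_n is an eigenvalue (with eigenvector e_n), so {d_n} ⊂ sigma(D); the spectrum is closed, so its closure is too; and for lambda not in the closure, (D - lambda I) has bounded inverse (the diagonal entries 1/(d_n - lambda) are bounded). For our sequence d_n = 10 * 5^(-n), n = 1, 2, 3, ...:
  - {d_n} = {10 * 5^(-n) : n ≥ 1}; the only limit point is 0
  - closure = {10 * 5^(-n) : n ≥ 1} ∪ {0}
For the norm: a diagonal operator has ||D|| = sup_n |d_n|. Here d_n = 10 * 5^(-n) is positive and decreasing, so sup_n |d_n| = d_1 = 10/5 = 2. So ||D|| = 2.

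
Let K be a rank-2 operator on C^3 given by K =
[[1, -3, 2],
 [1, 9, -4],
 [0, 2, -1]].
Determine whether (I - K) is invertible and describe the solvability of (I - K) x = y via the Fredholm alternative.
(I - K) is invertible (det(I - K) = 2 ≠ 0), so for every y in C^3 the equation (I - K) x = y has a unique solution.

K has rank 2 and factors as K = U V^T = u1 v1^T + u2 v2^T with u1 = (-3, 3, 1), v1 = (0, 2, -1), u2 = (-1, -1, 0), v2 = (-1, -3, 1) (multiplying out reproduces the displayed K). The nonzero eigenvalues of U V^T coincide with those of the 2 x 2 matrix G = V^T U = [[v1·u1, v1·u2], [v2·u1, v2·u2]] = [[5, -2], [-5, 4]], and by the Sylvester determinant identity det(I_3 - U V^T) = det(I_2 - V^T U) = det([[-4, 2], [5, -3]]) = (-4)(-3) - (2)(5) = 2. (Direct check: I - K =
[[0, 3, -2],
 [-1, -8, 4],
 [0, -2, 2]]
has determinant 2.) The finite-dimensional Fredholm alternative says: either (I - K) is invertible, or ker(I - K) ≠ {0} and then range(I - K) = ker((I - K)^*)^⊥, with dim ker(I - K) = dim ker((I - K)^*). Since det(I - K) ≠ 0, 1 is not an eigenvalue of K and ker(I - K) = {0}, so we are in the first case: for every y there is a unique x = (I - K)^(-1) y. (Explicitly, by the Woodbury identity, (I - U V^T)^(-1) = I + U (I_2 - G)^(-1) V^T.)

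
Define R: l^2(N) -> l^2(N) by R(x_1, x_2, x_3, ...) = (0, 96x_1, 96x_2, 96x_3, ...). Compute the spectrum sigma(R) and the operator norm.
sigma(R) = closed disk {z in C : |z| ≤ 96}; ||R|| = 96

Note R = 96·U where U is the unit right shift (U x)_k = x_{k-1} (with x_0 := 0); so ||R|| = 96||U|| and sigma(R) = 96·sigma(U). ||R x||^2 = sum_{k≥1} |96x_k|^2 = 9216||x||^2, so ||R|| = 96 and sigma(R) ⊂ {|z| ≤ 96}. For any |lambda| < 96, the equation (R - lambda I) x = 0 forces x_1 = 0, then 96x_k = lambda x_{k+1} ⇒ x = 0, so R has no eigenvalues. But (R - lambda I) is not surjective for |lambda| < 96: solving (R - lambda I) x = e_1 would require x_n proportional to (lambda/96)^(-n), which is not in l^2. So every |lambda| < 96 lies in the residual spectrum. The boundary |lambda| = 96 is in the approximate point spectrum (the spectrum is closed). Hence sigma(R) is the closed disk of radius 96.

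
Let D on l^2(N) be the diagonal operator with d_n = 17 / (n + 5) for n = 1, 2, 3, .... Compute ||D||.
||D|| = 17/6 (attained at n = 1)

For D diagonal, ||D|| = sup_n |d_n| = sup_n 17/(n + 5). This is positive and strictly decreasing in n, so the supremum is attained at n = 1: d_1 = 17/(1 + 5) = 17/6. Hence ||D|| = 17/6.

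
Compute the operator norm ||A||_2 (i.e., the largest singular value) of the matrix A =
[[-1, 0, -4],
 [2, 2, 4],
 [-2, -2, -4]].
||A||_2 = sqrt((65 + sqrt(3553))/2) ≈ 7.8933 (= sqrt(largest eigenvalue of A^T A))

||A||_2 = sigma_max(A) = sqrt(lambda_max(A^T A)). Form the symmetric matrix M = A^T A =
[[9, 8, 20],
 [8, 8, 16],
 [20, 16, 48]].
Its characteristic polynomial (trace, sum of principal 2x2 minors, determinant of M give the coefficients) is
  p(λ) = det(λ I - M) = λ^3 - 65λ^2 + 168λ.
The constant term is 0, so λ = 0 is a root. Dividing out λ leaves p(λ) = λ(λ^2 - 65λ + 168). For λ^2 - 65λ + 168 the discriminant is 3553. It is nonnegative but not a perfect square, so the roots are real and irrational: λ = (65 ± sqrt(3553))/2 ≈ 62.3035, 2.6965.
So the eigenvalues of A^T A are ≈ 0, 2.6965, 62.3035 (all ≥ 0, as they must be for A^T A). The largest is λ_max = (65 + sqrt(3553))/2 ≈ 62.3035, hence ||A||_2 = sqrt(λ_max) = sqrt((65 + sqrt(3553))/2) ≈ 7.8933.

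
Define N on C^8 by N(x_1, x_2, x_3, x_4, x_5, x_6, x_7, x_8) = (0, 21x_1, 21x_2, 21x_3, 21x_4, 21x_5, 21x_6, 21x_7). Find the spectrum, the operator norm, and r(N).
sigma(N) = {0}; ||N|| = 21; r(N) = 0. (N is nilpotent with N^8 = 0.)

On C^8, N is a strictly lower-triangular matrix with 21 on the subdiagonal and zeros elsewhere, so its characteristic polynomial is lambda^8 and every eigenvalue is 0: sigma(N) = {0}. For the operator norm, N e_i = 21e_{i+1} for i = 1, ..., 7 and N e_8 = 0, so the singular values of N are 21 (with multiplicity 7) and 0; hence ||N|| = 21. The spectral radius r(N) = max|lambda| = 0. Note ||N|| > r(N) — characteristic of non-normal nilpotent operators. Indeed N^8 = 0.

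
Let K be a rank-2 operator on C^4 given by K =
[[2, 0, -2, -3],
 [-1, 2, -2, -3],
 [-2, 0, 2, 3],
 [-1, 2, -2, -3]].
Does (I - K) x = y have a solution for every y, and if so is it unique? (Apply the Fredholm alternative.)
(I - K) is invertible (det(I - K) = -3 ≠ 0), so for every y in C^4 the equation (I - K) x = y has a unique solution.

K has rank 2 and factors as K = U V^T = u1 v1^T + u2 v2^T with u1 = (-1, -1, 1, -1), v1 = (1, -2, 2, 3), u2 = (-1, 0, 1, 0), v2 = (-3, 2, 0, 0) (multiplying out reproduces the displayed K). The nonzero eigenvalues of U V^T coincide with those of the 2 x 2 matrix G = V^T U = [[v1·u1, v1·u2], [v2·u1, v2·u2]] = [[0, 1], [1, 3]], and by the Sylvester determinant identity det(I_4 - U V^T) = det(I_2 - V^T U) = det([[1, -1], [-1, -2]]) = (1)(-2) - (-1)(-1) = -3. (Direct check: I - K =
[[-1, 0, 2, 3],
 [1, -1, 2, 3],
 [2, 0, -1, -3],
 [1, -2, 2, 4]]
has determinant -3.) The finite-dimensional Fredholm alternative says: either (I - K) is invertible, or ker(I - K) ≠ {0} and then range(I - K) = ker((I - K)^*)^⊥, with dim ker(I - K) = dim ker((I - K)^*). Since det(I - K) ≠ 0, 1 is not an eigenvalue of K and ker(I - K) = {0}, so we are in the first case: for every y there is a unique x = (I - K)^(-1) y. (Explicitly, by the Woodbury identity, (I - U V^T)^(-1) = I + U (I_2 - G)^(-1) V^T.)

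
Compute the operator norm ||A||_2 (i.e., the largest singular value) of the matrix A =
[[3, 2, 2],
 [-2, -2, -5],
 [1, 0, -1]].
||A||_2 ≈ 6.8282 (= sqrt(largest eigenvalue of A^T A))

||A||_2 = sigma_max(A) = sqrt(lambda_max(A^T A)). Form the symmetric matrix M = A^T A =
[[14, 10, 15],
 [10, 8, 14],
 [15, 14, 30]].
Its characteristic polynomial (trace, sum of principal 2x2 minors, determinant of M give the coefficients) is
  p(λ) = det(λ I - M) = λ^3 - 52λ^2 + 251λ - 16.
No integer candidate from the rational root theorem (±divisors of 16) is a root, so the roots are irrational. The cubic discriminant is Δ = 101854852 > 0, so there are three distinct real roots. p(0) = -16 and p(1) = 184 have opposite signs, so a root lies in (0, 1); Newton's method refines it to λ ≈ 0.0646. p(5) = 64 and p(6) = -166 have opposite signs, so a root lies in (5, 6); Newton's method refines it to λ ≈ 5.3115. p(46) = -1166 and p(47) = 736 have opposite signs, so a root lies in (46, 47); Newton's method refines it to λ ≈ 46.6238. Check (Vieta): the three roots sum to 52, matching tr M = 52.
So the eigenvalues of A^T A are ≈ 0.0646, 5.3115, 46.6238 (all ≥ 0, as they must be for A^T A). The largest is λ_max ≈ 46.6238, hence ||A||_2 = sqrt(λ_max) ≈ 6.8282.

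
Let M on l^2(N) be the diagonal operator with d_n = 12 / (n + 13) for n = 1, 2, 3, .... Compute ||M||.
||M|| = 6/7 (attained at n = 1)

For M diagonal, ||M|| = sup_n |d_n| = sup_n 12/(n + 13). This is positive and strictly decreasing in n, so the supremum is attained at n = 1: d_1 = 12/(1 + 13) = 6/7. Hence ||M|| = 6/7.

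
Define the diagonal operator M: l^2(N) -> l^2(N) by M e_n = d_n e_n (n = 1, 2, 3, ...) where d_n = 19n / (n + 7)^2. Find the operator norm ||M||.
||M|| = 19/28 (attained at n = 7)

For M diagonal, ||M|| = sup_n |d_n|. Treat f(x) = 19x / (x + 7)^2 for real x > 0. By the quotient rule, f'(x) = 19(7 - x)/(x + 7)^3, which is positive for x < 7 and negative for x > 7. So f has a unique maximum at x = 7, and since 7 is a positive integer, the supremum over n ≥ 1 is attained at n = 7: d_7 = 19·7/(7 + 7)^2 = 19·7/196 = 19/28. Hence ||M|| = 19/28.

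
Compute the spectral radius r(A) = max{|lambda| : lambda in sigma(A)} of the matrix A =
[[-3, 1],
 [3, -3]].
r(A) = (6 + sqrt(12))/2 ≈ 4.7321

The eigenvalues of A are the roots of its characteristic polynomial. With M = A (coefficients from the trace and determinant):
  p(λ) = det(λ I - M) = λ^2 + 6λ + 6.
For λ^2 + 6λ + 6 the discriminant is 12. It is nonnegative but not a perfect square, so the roots are real and irrational: λ = (-6 ± sqrt(12))/2 ≈ -1.2679, -4.7321.
Thus the eigenvalues (to 4 decimals) are -1.2679 (modulus 1.2679); -4.7321 (modulus 4.7321). The spectral radius is the largest modulus: r(A) = (6 + sqrt(12))/2 ≈ 4.7321. (Cross-check: r(A) ≤ ||A||_2 ≈ 5.1623; equality holds whenever A is normal, though it can also hold for some non-normal A.)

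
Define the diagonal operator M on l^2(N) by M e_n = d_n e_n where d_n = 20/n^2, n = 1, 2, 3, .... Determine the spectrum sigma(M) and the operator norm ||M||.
sigma(M) = {20/n^2 : n ≥ 1} ∪ {0}; ||M|| = 20

A bounded diagonal operator on l^2 with diagonal entries d_n has spectrum equal to the closure of {d_n : n ≥ 1}: every d_n is an eigenvalue (with eigenvector e_n), so {d_n} ⊂ sigma(M); the spectrum is closed, so its closure is too; and for lambda not in the closure, (M - lambda I) has bounded inverse (the diagonal entries 1/(d_n - lambda) are bounded). For our sequence d_n = 20/n^2, n = 1, 2, 3, ...:
  - {d_n} = {20/n^2 : n ≥ 1}; the only limit point is 0
  - closure = {20/n^2 : n ≥ 1} ∪ {0}
For the norm: a diagonal operator has ||M|| = sup_n |d_n|. Here d_n = 20/n^2 is positive and decreasing, so sup_n |d_n| = d_1 = 20. So ||M|| = 20.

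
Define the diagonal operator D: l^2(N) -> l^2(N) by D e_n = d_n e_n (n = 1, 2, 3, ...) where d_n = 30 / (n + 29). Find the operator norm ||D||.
||D|| = 1 (attained at n = 1)

For D diagonal, ||D|| = sup_n |d_n| = sup_n 30/(n + 29). This is positive and strictly decreasing in n, so the supremum is attained at n = 1: d_1 = 30/(1 + 29) = 1. Hence ||D|| = 1.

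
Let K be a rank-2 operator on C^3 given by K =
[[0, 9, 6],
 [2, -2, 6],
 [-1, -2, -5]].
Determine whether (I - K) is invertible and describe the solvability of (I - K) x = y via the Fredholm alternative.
(I - K) is invertible (det(I - K) = 18 ≠ 0), so for every y in C^3 the equation (I - K) x = y has a unique solution.

K has rank 2 and factors as K = U V^T = u1 v1^T + u2 v2^T with u1 = (-3, 0, 1), v1 = (0, -3, -2), u2 = (0, -2, 1), v2 = (-1, 1, -3) (multiplying out reproduces the displayed K). The nonzero eigenvalues of U V^T coincide with those of the 2 x 2 matrix G = V^T U = [[v1·u1, v1·u2], [v2·u1, v2·u2]] = [[-2, 4], [0, -5]], and by the Sylvester determinant identity det(I_3 - U V^T) = det(I_2 - V^T U) = det([[3, -4], [0, 6]]) = (3)(6) - (-4)(0) = 18. (Direct check: I - K =
[[1, -9, -6],
 [-2, 3, -6],
 [1, 2, 6]]
has determinant 18.) The finite-dimensional Fredholm alternative says: either (I - K) is invertible, or ker(I - K) ≠ {0} and then range(I - K) = ker((I - K)^*)^⊥, with dim ker(I - K) = dim ker((I - K)^*). Since det(I - K) ≠ 0, 1 is not an eigenvalue of K and ker(I - K) = {0}, so we are in the first case: for every y there is a unique x = (I - K)^(-1) y. (Explicitly, by the Woodbury identity, (I - U V^T)^(-1) = I + U (I_2 - G)^(-1) V^T.)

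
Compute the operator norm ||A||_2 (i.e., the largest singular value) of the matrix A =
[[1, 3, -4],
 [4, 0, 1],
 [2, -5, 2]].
||A||_2 ≈ 7.244 (= sqrt(largest eigenvalue of A^T A))

||A||_2 = sigma_max(A) = sqrt(lambda_max(A^T A)). Form the symmetric matrix M = A^T A =
[[21, -7, 4],
 [-7, 34, -22],
 [4, -22, 21]].
Its characteristic polynomial (trace, sum of principal 2x2 minors, determinant of M give the coefficients) is
  p(λ) = det(λ I - M) = λ^3 - 76λ^2 + 1320λ - 4489.
No integer candidate from the rational root theorem (±divisors of 4489) is a root, so the roots are irrational. The cubic discriminant is Δ = 543953717 > 0, so there are three distinct real roots. p(4) = -361 and p(5) = 336 have opposite signs, so a root lies in (4, 5); Newton's method refines it to λ ≈ 4.4955. p(19) = 14 and p(20) = -489 have opposite signs, so a root lies in (19, 20); Newton's method refines it to λ ≈ 19.0288. p(52) = -745 and p(53) = 864 have opposite signs, so a root lies in (52, 53); Newton's method refines it to λ ≈ 52.4756. Check (Vieta): the three roots sum to 76, matching tr M = 76.
So the eigenvalues of A^T A are ≈ 4.4955, 19.0288, 52.4756 (all ≥ 0, as they must be for A^T A). The largest is λ_max ≈ 52.4756, hence ||A||_2 = sqrt(λ_max) ≈ 7.244.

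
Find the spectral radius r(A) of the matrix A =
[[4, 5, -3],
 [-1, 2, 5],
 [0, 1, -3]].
r(A) ≈ 3.8779

The eigenvalues of A are the roots of its characteristic polynomial. With M = A (coefficients from the trace, the sum of principal 2x2 minors, and det A):
  p(λ) = det(λ I - M) = λ^3 - 3λ^2 - 10λ + 56.
No integer candidate from the rational root theorem (±divisors of 56) is a root, so the roots are irrational. The cubic discriminant is Δ = -43484 < 0, so there is one real root and a complex-conjugate pair. p(-4) = -16 and p(-3) = 32 have opposite signs, so a root lies in (-4, -3); Newton's method refines it to λ ≈ -3.7238. Dividing out (λ - (-3.7238)) leaves approximately λ^2 - 6.7238λ + 15.0383. For λ^2 - 6.7238λ + 15.0383 the discriminant is -14.9435. It is negative, so the remaining roots are the complex-conjugate pair λ ≈ 3.3619 ± 1.9328i. Their product equals the constant term, so |λ|^2 ≈ 15.0383 and |λ| ≈ 3.8779.
Thus the eigenvalues (to 4 decimals) are -3.7238 (modulus 3.7238); 3.3619 ± 1.9328i (modulus 3.8779). The spectral radius is the largest modulus: r(A) ≈ 3.8779. (Cross-check: r(A) ≤ ||A||_2 ≈ 7.7423; equality holds whenever A is normal, though it can also hold for some non-normal A.)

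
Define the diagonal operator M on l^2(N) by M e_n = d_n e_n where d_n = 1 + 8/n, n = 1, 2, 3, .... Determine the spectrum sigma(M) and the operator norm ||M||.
sigma(M) = {1 + 8/n : n ≥ 1} ∪ {1}; ||M|| = 9

A bounded diagonal operator on l^2 with diagonal entries d_n has spectrum equal to the closure of {d_n : n ≥ 1}: every d_n is an eigenvalue (with eigenvector e_n), so {d_n} ⊂ sigma(M); the spectrum is closed, so its closure is too; and for lambda not in the closure, (M - lambda I) has bounded inverse (the diagonal entries 1/(d_n - lambda) are bounded). For our sequence d_n = 1 + 8/n, n = 1, 2, 3, ...:
  - {d_n} = {1 + 8/n : n ≥ 1}; the only limit point is 1
  - closure = {1 + 8/n : n ≥ 1} ∪ {1}
For the norm: a diagonal operator has ||M|| = sup_n |d_n|. Here d_n = 1 + 8/n is positive and decreasing, so sup_n |d_n| = d_1 = 1 + 8 = 9. So ||M|| = 9.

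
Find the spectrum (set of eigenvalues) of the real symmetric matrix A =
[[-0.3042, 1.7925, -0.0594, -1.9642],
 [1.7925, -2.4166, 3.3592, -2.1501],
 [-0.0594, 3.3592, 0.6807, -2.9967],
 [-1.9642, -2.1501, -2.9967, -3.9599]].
sigma(A) ≈ {-6, -5, 0, 5}

A is real symmetric, so its spectrum consists of real eigenvalues. Expanding the characteristic polynomial of the displayed matrix gives
  det(λ I - A) = p(λ) = λ^4 + (6)λ^3 + (-25)λ^2 + (-150.0029)λ + (-0.0069).
Solving p(λ) = 0 yields eigenvalues ≈ -6, -5, 0, 5. (A is shown rounded to 4 decimals, so these recover the underlying integer eigenvalues to within that precision.)
Verification: the trace of A = -6 equals the sum of eigenvalues -6, and det(A) ≈ -0.0069 matches the eigenvalue product 0.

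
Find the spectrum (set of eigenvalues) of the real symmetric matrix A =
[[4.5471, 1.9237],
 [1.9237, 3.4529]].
sigma(A) ≈ {2, 6}

A is real symmetric, so its spectrum consists of real eigenvalues. Expanding the characteristic polynomial of the displayed matrix gives
  det(λ I - A) = p(λ) = λ^2 + (-8)λ + (12).
Solving p(λ) = 0 yields eigenvalues ≈ 2, 6. (A is shown rounded to 4 decimals, so these recover the underlying integer eigenvalues to within that precision.)
Verification: the trace of A = 8 equals the sum of eigenvalues 8, and det(A) ≈ 12.0001 matches the eigenvalue product 12.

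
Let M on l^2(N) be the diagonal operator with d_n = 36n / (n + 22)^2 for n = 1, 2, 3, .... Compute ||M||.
||M|| = 9/22 (attained at n = 22)

For M diagonal, ||M|| = sup_n |d_n|. Treat f(x) = 36x / (x + 22)^2 for real x > 0. By the quotient rule, f'(x) = 36(22 - x)/(x + 22)^3, which is positive for x < 22 and negative for x > 22. So f has a unique maximum at x = 22, and since 22 is a positive integer, the supremum over n ≥ 1 is attained at n = 22: d_22 = 36·22/(22 + 22)^2 = 36·22/1936 = 9/22. Hence ||M|| = 9/22.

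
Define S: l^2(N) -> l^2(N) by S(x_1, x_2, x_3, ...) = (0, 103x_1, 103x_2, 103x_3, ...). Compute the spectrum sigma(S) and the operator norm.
sigma(S) = closed disk {z in C : |z| ≤ 103}; ||S|| = 103

Note S = 103·U where U is the unit right shift (U x)_k = x_{k-1} (with x_0 := 0); so ||S|| = 103||U|| and sigma(S) = 103·sigma(U). ||S x||^2 = sum_{k≥1} |103x_k|^2 = 10609||x||^2, so ||S|| = 103 and sigma(S) ⊂ {|z| ≤ 103}. For any |lambda| < 103, the equation (S - lambda I) x = 0 forces x_1 = 0, then 103x_k = lambda x_{k+1} ⇒ x = 0, so S has no eigenvalues. But (S - lambda I) is not surjective for |lambda| < 103: solving (S - lambda I) x = e_1 would require x_n proportional to (lambda/103)^(-n), which is not in l^2. So every |lambda| < 103 lies in the residual spectrum. The boundary |lambda| = 103 is in the approximate point spectrum (the spectrum is closed). Hence sigma(S) is the closed disk of radius 103.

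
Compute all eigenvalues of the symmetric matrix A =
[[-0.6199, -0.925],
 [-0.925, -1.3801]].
sigma(A) ≈ {-2, 0}

A is real symmetric, so its spectrum consists of real eigenvalues. Expanding the characteristic polynomial of the displayed matrix gives
  det(λ I - A) = p(λ) = λ^2 + (2)λ + (0).
Solving p(λ) = 0 yields eigenvalues ≈ -2, 0. (A is shown rounded to 4 decimals, so these recover the underlying integer eigenvalues to within that precision.)
Verification: the trace of A = -2 equals the sum of eigenvalues -2, and det(A) ≈ -0.0001 matches the eigenvalue product 0.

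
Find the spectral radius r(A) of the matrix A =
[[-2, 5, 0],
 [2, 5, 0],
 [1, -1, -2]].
r(A) = (3 + sqrt(89))/2 ≈ 6.217

The eigenvalues of A are the roots of its characteristic polynomial. With M = A (coefficients from the trace, the sum of principal 2x2 minors, and det A):
  p(λ) = det(λ I - M) = λ^3 - λ^2 - 26λ - 40.
By the rational root theorem any rational root is an integer divisor of 40. Testing λ = -2: p(-2) = -8 - 4 + 52 - 40 = 0, so λ = -2 is a root. Dividing out (λ + 2) leaves p(λ) = (λ + 2)(λ^2 - 3λ - 20). For λ^2 - 3λ - 20 the discriminant is 89. It is nonnegative but not a perfect square, so the roots are real and irrational: λ = (3 ± sqrt(89))/2 ≈ 6.217, -3.217.
Thus the eigenvalues (to 4 decimals) are 6.217 (modulus 6.217); -3.217 (modulus 3.217); -2 (modulus 2). The spectral radius is the largest modulus: r(A) = (3 + sqrt(89))/2 ≈ 6.217. (Cross-check: r(A) ≤ ||A||_2 ≈ 7.1493; equality holds whenever A is normal, though it can also hold for some non-normal A.)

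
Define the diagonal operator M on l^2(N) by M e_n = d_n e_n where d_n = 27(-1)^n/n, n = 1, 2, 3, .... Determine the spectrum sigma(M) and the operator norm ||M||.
sigma(M) = {27(-1)^n/n : n ≥ 1} ∪ {0}; ||M|| = 27

A bounded diagonal operator on l^2 with diagonal entries d_n has spectrum equal to the closure of {d_n : n ≥ 1}: every d_n is an eigenvalue (with eigenvector e_n), so {d_n} ⊂ sigma(M); the spectrum is closed, so its closure is too; and for lambda not in the closure, (M - lambda I) has bounded inverse (the diagonal entries 1/(d_n - lambda) are bounded). For our sequence d_n = 27(-1)^n/n, n = 1, 2, 3, ...:
  - {d_n} = {27(-1)^n/n : n ≥ 1}; the only limit point is 0
  - closure = {27(-1)^n/n : n ≥ 1} ∪ {0}
For the norm: a diagonal operator has ||M|| = sup_n |d_n|. Here |d_n| = 27/n is decreasing, so sup_n |d_n| = |d_1| = 27. So ||M|| = 27.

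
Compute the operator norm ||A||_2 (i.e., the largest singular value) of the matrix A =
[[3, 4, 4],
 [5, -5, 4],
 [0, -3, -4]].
||A||_2 ≈ 8.5987 (= sqrt(largest eigenvalue of A^T A))

||A||_2 = sigma_max(A) = sqrt(lambda_max(A^T A)). Form the symmetric matrix M = A^T A =
[[34, -13, 32],
 [-13, 50, 8],
 [32, 8, 48]].
Its characteristic polynomial (trace, sum of principal 2x2 minors, determinant of M give the coefficients) is
  p(λ) = det(λ I - M) = λ^3 - 132λ^2 + 4475λ - 13456.
No integer candidate from the rational root theorem (±divisors of 13456) is a root, so the roots are irrational. The cubic discriminant is Δ = 4857864196 > 0, so there are three distinct real roots. p(3) = -1192 and p(4) = 2396 have opposite signs, so a root lies in (3, 4); Newton's method refines it to λ ≈ 3.3248. p(54) = 746 and p(55) = -256 have opposite signs, so a root lies in (54, 55); Newton's method refines it to λ ≈ 54.7384. p(73) = -1192 and p(74) = 86 have opposite signs, so a root lies in (73, 74); Newton's method refines it to λ ≈ 73.9368. Check (Vieta): the three roots sum to 132, matching tr M = 132.
So the eigenvalues of A^T A are ≈ 3.3248, 54.7384, 73.9368 (all ≥ 0, as they must be for A^T A). The largest is λ_max ≈ 73.9368, hence ||A||_2 = sqrt(λ_max) ≈ 8.5987.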